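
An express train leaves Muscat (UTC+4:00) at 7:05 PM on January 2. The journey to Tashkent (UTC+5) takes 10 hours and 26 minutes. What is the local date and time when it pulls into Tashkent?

Convert departure to UTC: 7:05 PM − 4:00 = 3:05 PM UTC on Jan 2.
Add 10 hours and 26 minutes travel time → 1:31 AM UTC (Jan 3).
Tashkent is UTC+5:00, so local arrival = 1:31 AM + 5:00 = 6:31 AM on Jan 3.

6:31 AM on January 3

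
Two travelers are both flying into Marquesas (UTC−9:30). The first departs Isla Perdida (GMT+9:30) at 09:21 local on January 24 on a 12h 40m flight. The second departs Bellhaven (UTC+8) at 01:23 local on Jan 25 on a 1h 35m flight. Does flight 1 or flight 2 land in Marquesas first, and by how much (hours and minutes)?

Flight 1 in UTC: 09:21 − 9:30 = 23:51 on Jan 23.
+12 hours 40 minutes → arrive 12:31 UTC on Jan 24.
Flight 2 in UTC: 01:23 − 8:00 = 17:23 on Jan 24.
+1 hour 35 minutes → arrive 18:58 UTC on Jan 24.
Flight 1 lands earlier by 6 hours 27 minutes.

the first, by 6 hours 27 minutes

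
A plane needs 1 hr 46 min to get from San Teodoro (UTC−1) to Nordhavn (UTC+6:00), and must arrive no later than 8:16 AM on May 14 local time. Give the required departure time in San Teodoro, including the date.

11:30 PM on May 13

Target arrival in UTC: 8:16 AM − 6:00 = 2:16 AM on May 14.
Subtract 1 hour 46 minutes → departure 12:30 AM UTC on May 14.
San Teodoro is UTC−1:00: 12:30 AM − 1:00 = 11:30 PM on May 13.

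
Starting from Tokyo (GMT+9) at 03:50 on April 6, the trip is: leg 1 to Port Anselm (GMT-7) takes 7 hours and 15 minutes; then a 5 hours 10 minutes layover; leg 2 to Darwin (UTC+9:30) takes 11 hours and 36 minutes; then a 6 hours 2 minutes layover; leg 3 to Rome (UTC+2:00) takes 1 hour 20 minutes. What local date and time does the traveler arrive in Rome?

Convert departure to UTC: 03:50 − 9:00 = 18:50 UTC on Apr 5.
Add 7 hours and 15 minutes leg 1 → 02:05 UTC (Apr 6).
Add 5 hours 10 minutes layover in Port Anselm → 07:15 UTC.
Add 11 hours and 36 minutes leg 2 → 18:51 UTC.
Add 6 hours and 2 minutes layover in Darwin → 00:53 UTC (Apr 7).
Add 1 hour 20 minutes leg 3 → 02:13 UTC.
Rome is UTC+2:00, so local arrival = 02:13 + 2:00 = 04:13 on Apr 7.

04:13 on April 7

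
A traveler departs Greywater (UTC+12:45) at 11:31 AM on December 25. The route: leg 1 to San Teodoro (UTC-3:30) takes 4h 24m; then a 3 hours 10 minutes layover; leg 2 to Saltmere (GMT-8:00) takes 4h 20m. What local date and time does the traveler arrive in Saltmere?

2:40 AM on December 25

Convert departure to UTC: 11:31 AM − 12:45 = 10:46 PM UTC on Dec 24.
Add 4 hours 24 minutes leg 1 → 3:10 AM UTC (Dec 25).
Add 3 hours and 10 minutes layover in San Teodoro → 6:20 AM UTC.
Add 4 hours and 20 minutes leg 2 → 10:40 AM UTC.
Saltmere is UTC−8:00, so local arrival = 10:40 AM − 8:00 = 2:40 AM on Dec 25.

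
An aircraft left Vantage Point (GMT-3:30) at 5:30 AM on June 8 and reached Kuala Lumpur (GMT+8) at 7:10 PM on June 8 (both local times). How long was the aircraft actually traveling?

Departure in UTC: 5:30 AM + 3:30 = 9:00 AM on Jun 8.
Arrival in UTC: 7:10 PM − 8:00 = 11:10 AM on Jun 8.
Elapsed = 11:10 AM − 9:00 AM = 2 hours 10 minutes.

2 hours 10 minutes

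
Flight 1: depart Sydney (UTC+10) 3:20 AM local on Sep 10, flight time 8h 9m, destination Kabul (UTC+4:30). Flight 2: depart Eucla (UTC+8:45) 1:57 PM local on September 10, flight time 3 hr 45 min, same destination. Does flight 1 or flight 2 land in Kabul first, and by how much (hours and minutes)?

the first, by 7 hours 28 minutes

Flight 1 in UTC: 3:20 AM − 10:00 = 5:20 PM on Sep 9.
+8 hours and 9 minutes → arrive 1:29 AM UTC on Sep 10.
Flight 2 in UTC: 1:57 PM − 8:45 = 5:12 AM on Sep 10.
+3 hours and 45 minutes → arrive 8:57 AM UTC on Sep 10.
Flight 1 lands earlier by 7 hours 28 minutes.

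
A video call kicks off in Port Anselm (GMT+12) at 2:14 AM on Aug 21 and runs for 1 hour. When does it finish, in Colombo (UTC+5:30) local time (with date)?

8:44 PM on Aug 20

Convert start to UTC: 2:14 AM − 12:00 = 2:14 PM UTC on Aug 20.
Add 1 hour duration → 3:14 PM UTC.
Colombo is UTC+5:30, so local end time = 3:14 PM + 5:30 = 8:44 PM on Aug 20.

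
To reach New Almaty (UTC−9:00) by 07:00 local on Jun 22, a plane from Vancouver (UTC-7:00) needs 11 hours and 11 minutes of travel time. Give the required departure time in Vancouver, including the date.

21:49 on June 21

Target arrival in UTC: 07:00 + 9:00 = 16:00 on Jun 22.
Subtract 11 hours 11 minutes → departure 04:49 UTC on Jun 22.
Vancouver is UTC−7:00: 04:49 − 7:00 = 21:49 on Jun 21.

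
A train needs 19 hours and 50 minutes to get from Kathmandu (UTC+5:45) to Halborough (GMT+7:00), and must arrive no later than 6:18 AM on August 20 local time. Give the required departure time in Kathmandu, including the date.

Target arrival in UTC: 6:18 AM − 7:00 = 11:18 PM on Aug 19.
Subtract 19 hours and 50 minutes → departure 3:28 AM UTC on Aug 19.
Kathmandu is UTC+5:45: 3:28 AM + 5:45 = 9:13 AM on Aug 19.

9:13 AM on August 19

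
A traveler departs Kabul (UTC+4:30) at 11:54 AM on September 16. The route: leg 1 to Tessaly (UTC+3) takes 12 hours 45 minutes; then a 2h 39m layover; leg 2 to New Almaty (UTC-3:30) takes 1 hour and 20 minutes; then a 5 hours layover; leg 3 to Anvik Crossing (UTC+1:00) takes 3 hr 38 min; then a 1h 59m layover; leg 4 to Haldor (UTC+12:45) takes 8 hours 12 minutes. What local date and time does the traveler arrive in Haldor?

7:42 AM on Sep 18

Convert departure to UTC: 11:54 AM − 4:30 = 7:24 AM UTC on Sep 16.
Add 12 hours 45 minutes leg 1 → 8:09 PM UTC.
Add 2 hours 39 minutes layover in Tessaly → 10:48 PM UTC.
Add 1 hour and 20 minutes leg 2 → 12:08 AM UTC (Sep 17).
Add 5 hours layover in New Almaty → 5:08 AM UTC.
Add 3 hours 38 minutes leg 3 → 8:46 AM UTC.
Add 1 hour and 59 minutes layover in Anvik Crossing → 10:45 AM UTC.
Add 8 hours 12 minutes leg 4 → 6:57 PM UTC.
Haldor is UTC+12:45, so local arrival = 6:57 PM + 12:45 = 7:42 AM on Sep 18.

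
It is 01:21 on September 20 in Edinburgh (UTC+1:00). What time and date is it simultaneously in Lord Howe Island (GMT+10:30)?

10:51 on September 20

In UTC: 01:21 − 1:00 = 00:21 on Sep 20.
Lord Howe Island is UTC+10:30: 00:21 + 10:30 = 10:51 on Sep 20.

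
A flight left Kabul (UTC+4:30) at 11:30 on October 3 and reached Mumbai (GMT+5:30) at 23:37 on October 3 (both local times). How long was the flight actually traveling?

Mumbai is 1:00 ahead of Kabul.
Clock-face elapsed time (ignoring zones) is 12 hours 7 minutes.
Actual elapsed = 12 hours 7 minutes − 1:00 = 11 hours 7 minutes.

11 hours 7 minutes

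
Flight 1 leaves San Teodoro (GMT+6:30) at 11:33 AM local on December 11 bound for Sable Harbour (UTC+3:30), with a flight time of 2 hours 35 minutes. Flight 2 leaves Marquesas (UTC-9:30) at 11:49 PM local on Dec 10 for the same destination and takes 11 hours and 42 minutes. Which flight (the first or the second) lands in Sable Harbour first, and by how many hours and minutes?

Flight 1 in UTC: 11:33 AM − 6:30 = 5:03 AM on Dec 11.
+2 hours 35 minutes → arrive 7:38 AM UTC on Dec 11.
Flight 2 in UTC: 11:49 PM + 9:30 = 9:19 AM on Dec 11.
+11 hours and 42 minutes → arrive 9:01 PM UTC on Dec 11.
Flight 1 lands earlier by 13 hours 23 minutes.

the first, by 13 hours 23 minutes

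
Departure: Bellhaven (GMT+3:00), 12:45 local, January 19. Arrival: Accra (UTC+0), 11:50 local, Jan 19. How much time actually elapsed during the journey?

2 hours 5 minutes

Accra is 3:00 behind Bellhaven.
Clock-face elapsed time (ignoring zones) is −55 minutes.
Actual elapsed = −55 minutes + 3:00 = 2 hours 5 minutes.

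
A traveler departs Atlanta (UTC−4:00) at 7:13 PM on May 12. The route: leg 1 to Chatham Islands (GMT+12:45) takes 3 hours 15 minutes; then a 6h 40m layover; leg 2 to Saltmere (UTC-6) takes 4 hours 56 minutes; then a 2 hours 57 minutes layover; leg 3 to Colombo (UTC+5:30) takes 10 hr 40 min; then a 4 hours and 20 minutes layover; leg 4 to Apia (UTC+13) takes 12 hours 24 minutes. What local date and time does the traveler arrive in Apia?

Convert departure to UTC: 7:13 PM + 4:00 = 11:13 PM UTC on May 12.
Add 3 hours 15 minutes leg 1 → 2:28 AM UTC (May 13).
Add 6 hours 40 minutes layover in Chatham Islands → 9:08 AM UTC.
Add 4 hours 56 minutes leg 2 → 2:04 PM UTC.
Add 2 hours and 57 minutes layover in Saltmere → 5:01 PM UTC.
Add 10 hours and 40 minutes leg 3 → 3:41 AM UTC (May 14).
Add 4 hours 20 minutes layover in Colombo → 8:01 AM UTC.
Add 12 hours 24 minutes leg 4 → 8:25 PM UTC.
Apia is UTC+13:00, so local arrival = 8:25 PM + 13:00 = 9:25 AM on May 15.

9:25 AM on May 15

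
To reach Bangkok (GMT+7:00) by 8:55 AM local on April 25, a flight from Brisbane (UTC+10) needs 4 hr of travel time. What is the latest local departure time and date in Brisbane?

7:55 AM on Apr 25

Target arrival in UTC: 8:55 AM − 7:00 = 1:55 AM on Apr 25.
Subtract 4 hours → departure 9:55 PM UTC on Apr 24.
Brisbane is UTC+10:00: 9:55 PM + 10:00 = 7:55 AM on Apr 25.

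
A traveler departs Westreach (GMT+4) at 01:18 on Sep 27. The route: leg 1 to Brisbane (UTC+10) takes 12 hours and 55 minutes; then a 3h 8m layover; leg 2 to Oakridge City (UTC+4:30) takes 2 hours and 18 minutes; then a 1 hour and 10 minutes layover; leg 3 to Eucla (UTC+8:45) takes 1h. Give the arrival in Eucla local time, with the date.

02:34 on September 28

Convert departure to UTC: 01:18 − 4:00 = 21:18 UTC on Sep 26.
Add 12 hours 55 minutes leg 1 → 10:13 UTC (Sep 27).
Add 3 hours 8 minutes layover in Brisbane → 13:21 UTC.
Add 2 hours 18 minutes leg 2 → 15:39 UTC.
Add 1 hour 10 minutes layover in Oakridge City → 16:49 UTC.
Add 1 hour leg 3 → 17:49 UTC.
Eucla is UTC+8:45, so local arrival = 17:49 + 8:45 = 02:34 on Sep 28.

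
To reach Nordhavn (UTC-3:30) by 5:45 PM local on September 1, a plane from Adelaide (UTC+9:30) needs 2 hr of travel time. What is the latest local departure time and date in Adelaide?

Target arrival in UTC: 5:45 PM + 3:30 = 9:15 PM on Sep 1.
Subtract 2 hours → departure 7:15 PM UTC on Sep 1.
Adelaide is UTC+9:30: 7:15 PM + 9:30 = 4:45 AM on Sep 2.

4:45 AM on September 2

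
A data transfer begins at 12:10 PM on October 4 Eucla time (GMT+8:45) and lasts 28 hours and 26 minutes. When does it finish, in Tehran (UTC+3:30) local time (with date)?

11:21 AM on October 5

Convert start to UTC: 12:10 PM − 8:45 = 3:25 AM UTC on Oct 4.
Add 28 hours 26 minutes duration → 7:51 AM UTC (Oct 5).
Tehran is UTC+3:30, so local end time = 7:51 AM + 3:30 = 11:21 AM on Oct 5.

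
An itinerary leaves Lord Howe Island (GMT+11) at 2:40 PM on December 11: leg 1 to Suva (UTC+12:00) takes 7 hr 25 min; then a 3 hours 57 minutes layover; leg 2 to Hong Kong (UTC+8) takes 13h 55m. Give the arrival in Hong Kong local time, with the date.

Convert departure to UTC: 2:40 PM − 11:00 = 3:40 AM UTC on Dec 11.
Add 7 hours and 25 minutes leg 1 → 11:05 AM UTC.
Add 3 hours 57 minutes layover in Suva → 3:02 PM UTC.
Add 13 hours and 55 minutes leg 2 → 4:57 AM UTC (Dec 12).
Hong Kong is UTC+8:00, so local arrival = 4:57 AM + 8:00 = 12:57 PM on Dec 12.

12:57 PM on Dec 12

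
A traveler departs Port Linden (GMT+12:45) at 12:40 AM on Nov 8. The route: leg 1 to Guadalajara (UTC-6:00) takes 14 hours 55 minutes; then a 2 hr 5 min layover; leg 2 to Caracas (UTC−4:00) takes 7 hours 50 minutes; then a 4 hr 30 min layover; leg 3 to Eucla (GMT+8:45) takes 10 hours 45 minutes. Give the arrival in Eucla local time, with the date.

12:45 PM on November 9

Convert departure to UTC: 12:40 AM − 12:45 = 11:55 AM UTC on Nov 7.
Add 14 hours and 55 minutes leg 1 → 2:50 AM UTC (Nov 8).
Add 2 hours and 5 minutes layover in Guadalajara → 4:55 AM UTC.
Add 7 hours and 50 minutes leg 2 → 12:45 PM UTC.
Add 4 hours 30 minutes layover in Caracas → 5:15 PM UTC.
Add 10 hours 45 minutes leg 3 → 4:00 AM UTC (Nov 9).
Eucla is UTC+8:45, so local arrival = 4:00 AM + 8:45 = 12:45 PM on Nov 9.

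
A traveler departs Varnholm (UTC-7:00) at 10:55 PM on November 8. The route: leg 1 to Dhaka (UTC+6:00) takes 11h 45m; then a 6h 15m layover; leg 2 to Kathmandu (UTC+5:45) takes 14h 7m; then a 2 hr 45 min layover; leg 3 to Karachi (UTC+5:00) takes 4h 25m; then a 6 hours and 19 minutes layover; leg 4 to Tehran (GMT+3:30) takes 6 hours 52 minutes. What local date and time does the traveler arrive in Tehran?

1:53 PM on November 11

Convert departure to UTC: 10:55 PM + 7:00 = 5:55 AM UTC on Nov 9.
Add 11 hours and 45 minutes leg 1 → 5:40 PM UTC.
Add 6 hours and 15 minutes layover in Dhaka → 11:55 PM UTC.
Add 14 hours 7 minutes leg 2 → 2:02 PM UTC (Nov 10).
Add 2 hours and 45 minutes layover in Kathmandu → 4:47 PM UTC.
Add 4 hours 25 minutes leg 3 → 9:12 PM UTC.
Add 6 hours 19 minutes layover in Karachi → 3:31 AM UTC (Nov 11).
Add 6 hours and 52 minutes leg 4 → 10:23 AM UTC.
Tehran is UTC+3:30, so local arrival = 10:23 AM + 3:30 = 1:53 PM on Nov 11.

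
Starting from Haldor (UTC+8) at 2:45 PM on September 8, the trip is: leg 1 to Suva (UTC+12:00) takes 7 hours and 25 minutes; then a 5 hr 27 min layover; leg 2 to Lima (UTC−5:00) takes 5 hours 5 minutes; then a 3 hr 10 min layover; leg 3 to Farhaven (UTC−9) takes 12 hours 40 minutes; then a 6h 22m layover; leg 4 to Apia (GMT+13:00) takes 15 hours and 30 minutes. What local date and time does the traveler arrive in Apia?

3:24 AM on September 11

Convert departure to UTC: 2:45 PM − 8:00 = 6:45 AM UTC on Sep 8.
Add 7 hours and 25 minutes leg 1 → 2:10 PM UTC.
Add 5 hours and 27 minutes layover in Suva → 7:37 PM UTC.
Add 5 hours and 5 minutes leg 2 → 12:42 AM UTC (Sep 9).
Add 3 hours and 10 minutes layover in Lima → 3:52 AM UTC.
Add 12 hours and 40 minutes leg 3 → 4:32 PM UTC.
Add 6 hours 22 minutes layover in Farhaven → 10:54 PM UTC.
Add 15 hours and 30 minutes leg 4 → 2:24 PM UTC (Sep 10).
Apia is UTC+13:00, so local arrival = 2:24 PM + 13:00 = 3:24 AM on Sep 11.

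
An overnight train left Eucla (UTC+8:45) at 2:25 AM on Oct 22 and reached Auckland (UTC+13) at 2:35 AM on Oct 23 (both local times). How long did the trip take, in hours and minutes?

Departure in UTC: 2:25 AM − 8:45 = 5:40 PM on Oct 21.
Arrival in UTC: 2:35 AM − 13:00 = 1:35 PM on Oct 22.
Elapsed = 1:35 PM − 5:40 PM (+1 day) = 19 hours 55 minutes.

19 hours 55 minutes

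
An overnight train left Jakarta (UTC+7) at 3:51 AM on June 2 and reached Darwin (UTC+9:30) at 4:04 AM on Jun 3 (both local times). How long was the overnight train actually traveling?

21 hours 43 minutes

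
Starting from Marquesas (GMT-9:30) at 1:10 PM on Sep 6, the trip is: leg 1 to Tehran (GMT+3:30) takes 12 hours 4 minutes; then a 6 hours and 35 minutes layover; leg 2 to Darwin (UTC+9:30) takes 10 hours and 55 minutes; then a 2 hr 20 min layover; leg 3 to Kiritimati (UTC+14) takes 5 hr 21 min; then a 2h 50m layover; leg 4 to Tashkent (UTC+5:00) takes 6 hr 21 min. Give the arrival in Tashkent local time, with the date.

2:06 AM on September 9

Convert departure to UTC: 1:10 PM + 9:30 = 10:40 PM UTC on Sep 6.
Add 12 hours 4 minutes leg 1 → 10:44 AM UTC (Sep 7).
Add 6 hours 35 minutes layover in Tehran → 5:19 PM UTC.
Add 10 hours 55 minutes leg 2 → 4:14 AM UTC (Sep 8).
Add 2 hours 20 minutes layover in Darwin → 6:34 AM UTC.
Add 5 hours and 21 minutes leg 3 → 11:55 AM UTC.
Add 2 hours 50 minutes layover in Kiritimati → 2:45 PM UTC.
Add 6 hours and 21 minutes leg 4 → 9:06 PM UTC.
Tashkent is UTC+5:00, so local arrival = 9:06 PM + 5:00 = 2:06 AM on Sep 9.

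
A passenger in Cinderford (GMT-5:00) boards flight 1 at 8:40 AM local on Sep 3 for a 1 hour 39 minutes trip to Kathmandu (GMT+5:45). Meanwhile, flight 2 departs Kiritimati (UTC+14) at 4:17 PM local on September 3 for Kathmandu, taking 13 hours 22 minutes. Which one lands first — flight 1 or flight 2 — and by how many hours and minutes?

the first, by 20 minutes

Flight 1 in UTC: 8:40 AM + 5:00 = 1:40 PM on Sep 3.
+1 hour and 39 minutes → arrive 3:19 PM UTC on Sep 3.
Flight 2 in UTC: 4:17 PM − 14:00 = 2:17 AM on Sep 3.
+13 hours 22 minutes → arrive 3:39 PM UTC on Sep 3.
Flight 1 lands earlier by 20 minutes.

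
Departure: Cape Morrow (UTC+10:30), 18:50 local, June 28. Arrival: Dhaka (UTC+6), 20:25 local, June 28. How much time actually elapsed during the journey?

Dhaka is 4:30 behind Cape Morrow.
Clock-face elapsed time (ignoring zones) is 1 hour 35 minutes.
Actual elapsed = 1 hour 35 minutes + 4:30 = 6 hours 5 minutes.

6 hours 5 minutes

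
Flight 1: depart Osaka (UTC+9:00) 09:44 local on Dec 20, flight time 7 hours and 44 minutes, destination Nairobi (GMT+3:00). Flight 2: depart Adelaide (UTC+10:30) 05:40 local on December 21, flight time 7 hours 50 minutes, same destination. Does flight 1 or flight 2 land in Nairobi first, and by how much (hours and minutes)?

the first, by 18 hours 32 minutes

Flight 1 in UTC: 09:44 − 9:00 = 00:44 on Dec 20.
+7 hours and 44 minutes → arrive 08:28 UTC on Dec 20.
Flight 2 in UTC: 05:40 − 10:30 = 19:10 on Dec 20.
+7 hours and 50 minutes → arrive 03:00 UTC on Dec 21.
Flight 1 lands earlier by 18 hours 32 minutes.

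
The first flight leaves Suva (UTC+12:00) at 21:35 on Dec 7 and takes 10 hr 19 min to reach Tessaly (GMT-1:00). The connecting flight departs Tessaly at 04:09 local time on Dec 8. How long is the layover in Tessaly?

9 hours 15 minutes

Convert departure to UTC: 21:35 − 12:00 = 09:35 UTC on Dec 7.
Add 10 hours 19 minutes flight time → 19:54 UTC.
Tessaly is UTC−1:00, so local arrival = 19:54 − 1:00 = 18:54 on Dec 7.
Layover = 04:09 − 18:54 (+1 day) = 9 hours 15 minutes.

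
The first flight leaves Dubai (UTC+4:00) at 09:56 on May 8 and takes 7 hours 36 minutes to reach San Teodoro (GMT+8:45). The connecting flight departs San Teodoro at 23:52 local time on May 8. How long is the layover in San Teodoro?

Convert departure to UTC: 09:56 − 4:00 = 05:56 UTC on May 8.
Add 7 hours 36 minutes flight time → 13:32 UTC.
San Teodoro is UTC+8:45, so local arrival = 13:32 + 8:45 = 22:17 on May 8.
Layover = 23:52 − 22:17 = 1 hour 35 minutes.

1 hour 35 minutes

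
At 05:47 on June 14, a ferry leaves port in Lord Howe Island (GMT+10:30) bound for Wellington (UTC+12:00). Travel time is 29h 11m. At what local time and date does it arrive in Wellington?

12:28 on June 15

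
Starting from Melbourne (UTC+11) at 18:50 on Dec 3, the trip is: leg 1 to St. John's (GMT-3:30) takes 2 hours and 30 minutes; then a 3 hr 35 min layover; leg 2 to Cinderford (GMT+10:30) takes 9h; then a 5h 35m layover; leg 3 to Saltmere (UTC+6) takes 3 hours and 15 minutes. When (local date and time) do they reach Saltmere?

Convert departure to UTC: 18:50 − 11:00 = 07:50 UTC on Dec 3.
Add 2 hours and 30 minutes leg 1 → 10:20 UTC.
Add 3 hours and 35 minutes layover in St. John's → 13:55 UTC.
Add 9 hours leg 2 → 22:55 UTC.
Add 5 hours and 35 minutes layover in Cinderford → 04:30 UTC (Dec 4).
Add 3 hours 15 minutes leg 3 → 07:45 UTC.
Saltmere is UTC+6:00, so local arrival = 07:45 + 6:00 = 13:45 on Dec 4.

13:45 on December 4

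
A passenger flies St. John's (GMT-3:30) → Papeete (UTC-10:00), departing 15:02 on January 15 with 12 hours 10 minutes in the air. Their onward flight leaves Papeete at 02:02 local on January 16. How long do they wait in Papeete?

5 hours 20 minutes

Convert departure to UTC: 15:02 + 3:30 = 18:32 UTC on Jan 15.
Add 12 hours and 10 minutes flight time → 06:42 UTC (Jan 16).
Papeete is UTC−10:00, so local arrival = 06:42 − 10:00 = 20:42 on Jan 15.
Layover = 02:02 − 20:42 (+1 day) = 5 hours 20 minutes.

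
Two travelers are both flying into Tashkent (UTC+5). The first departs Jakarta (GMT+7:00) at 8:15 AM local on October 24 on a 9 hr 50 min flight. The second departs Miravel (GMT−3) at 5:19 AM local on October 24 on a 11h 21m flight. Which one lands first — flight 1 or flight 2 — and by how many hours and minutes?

the first, by 8 hours 35 minutes

Flight 1 in UTC: 8:15 AM − 7:00 = 1:15 AM on Oct 24.
+9 hours 50 minutes → arrive 11:05 AM UTC on Oct 24.
Flight 2 in UTC: 5:19 AM + 3:00 = 8:19 AM on Oct 24.
+11 hours 21 minutes → arrive 7:40 PM UTC on Oct 24.
Flight 1 lands earlier by 8 hours 35 minutes.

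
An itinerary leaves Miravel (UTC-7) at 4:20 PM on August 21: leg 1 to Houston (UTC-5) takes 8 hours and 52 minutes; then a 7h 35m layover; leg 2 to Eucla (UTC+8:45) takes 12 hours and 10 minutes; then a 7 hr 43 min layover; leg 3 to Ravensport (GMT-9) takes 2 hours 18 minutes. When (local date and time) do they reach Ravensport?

4:58 AM on August 23

Convert departure to UTC: 4:20 PM + 7:00 = 11:20 PM UTC on Aug 21.
Add 8 hours and 52 minutes leg 1 → 8:12 AM UTC (Aug 22).
Add 7 hours 35 minutes layover in Houston → 3:47 PM UTC.
Add 12 hours 10 minutes leg 2 → 3:57 AM UTC (Aug 23).
Add 7 hours 43 minutes layover in Eucla → 11:40 AM UTC.
Add 2 hours and 18 minutes leg 3 → 1:58 PM UTC.
Ravensport is UTC−9:00, so local arrival = 1:58 PM − 9:00 = 4:58 AM on Aug 23.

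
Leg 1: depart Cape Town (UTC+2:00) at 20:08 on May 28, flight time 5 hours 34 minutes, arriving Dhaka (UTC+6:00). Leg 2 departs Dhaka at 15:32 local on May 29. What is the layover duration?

Convert departure to UTC: 20:08 − 2:00 = 18:08 UTC on May 28.
Add 5 hours 34 minutes flight time → 23:42 UTC.
Dhaka is UTC+6:00, so local arrival = 23:42 + 6:00 = 05:42 on May 29.
Layover = 15:32 − 05:42 = 9 hours 50 minutes.

9 hours 50 minutes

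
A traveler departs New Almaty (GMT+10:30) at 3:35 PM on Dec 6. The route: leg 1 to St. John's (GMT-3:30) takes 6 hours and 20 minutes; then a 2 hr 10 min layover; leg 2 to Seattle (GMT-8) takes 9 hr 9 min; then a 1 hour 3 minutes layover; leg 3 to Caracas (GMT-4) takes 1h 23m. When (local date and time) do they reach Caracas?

9:10 PM on December 6

Convert departure to UTC: 3:35 PM − 10:30 = 5:05 AM UTC on Dec 6.
Add 6 hours and 20 minutes leg 1 → 11:25 AM UTC.
Add 2 hours 10 minutes layover in St. John's → 1:35 PM UTC.
Add 9 hours 9 minutes leg 2 → 10:44 PM UTC.
Add 1 hour 3 minutes layover in Seattle → 11:47 PM UTC.
Add 1 hour and 23 minutes leg 3 → 1:10 AM UTC (Dec 7).
Caracas is UTC−4:00, so local arrival = 1:10 AM − 4:00 = 9:10 PM on Dec 6.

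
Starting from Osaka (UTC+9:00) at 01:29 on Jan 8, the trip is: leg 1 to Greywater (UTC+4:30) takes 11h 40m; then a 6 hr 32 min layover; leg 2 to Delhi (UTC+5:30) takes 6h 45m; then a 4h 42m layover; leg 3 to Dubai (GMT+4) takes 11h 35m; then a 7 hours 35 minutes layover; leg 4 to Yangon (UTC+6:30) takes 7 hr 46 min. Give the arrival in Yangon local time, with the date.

Convert departure to UTC: 01:29 − 9:00 = 16:29 UTC on Jan 7.
Add 11 hours and 40 minutes leg 1 → 04:09 UTC (Jan 8).
Add 6 hours 32 minutes layover in Greywater → 10:41 UTC.
Add 6 hours 45 minutes leg 2 → 17:26 UTC.
Add 4 hours and 42 minutes layover in Delhi → 22:08 UTC.
Add 11 hours and 35 minutes leg 3 → 09:43 UTC (Jan 9).
Add 7 hours and 35 minutes layover in Dubai → 17:18 UTC.
Add 7 hours 46 minutes leg 4 → 01:04 UTC (Jan 10).
Yangon is UTC+6:30, so local arrival = 01:04 + 6:30 = 07:34 on Jan 10.

07:34 on January 10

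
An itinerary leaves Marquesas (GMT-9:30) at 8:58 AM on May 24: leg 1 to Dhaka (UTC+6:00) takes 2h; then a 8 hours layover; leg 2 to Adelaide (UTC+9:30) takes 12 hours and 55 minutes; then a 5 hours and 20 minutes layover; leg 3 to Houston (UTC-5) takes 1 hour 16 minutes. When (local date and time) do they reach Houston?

6:59 PM on May 25

Convert departure to UTC: 8:58 AM + 9:30 = 6:28 PM UTC on May 24.
Add 2 hours leg 1 → 8:28 PM UTC.
Add 8 hours layover in Dhaka → 4:28 AM UTC (May 25).
Add 12 hours 55 minutes leg 2 → 5:23 PM UTC.
Add 5 hours 20 minutes layover in Adelaide → 10:43 PM UTC.
Add 1 hour and 16 minutes leg 3 → 11:59 PM UTC.
Houston is UTC−5:00, so local arrival = 11:59 PM − 5:00 = 6:59 PM on May 25.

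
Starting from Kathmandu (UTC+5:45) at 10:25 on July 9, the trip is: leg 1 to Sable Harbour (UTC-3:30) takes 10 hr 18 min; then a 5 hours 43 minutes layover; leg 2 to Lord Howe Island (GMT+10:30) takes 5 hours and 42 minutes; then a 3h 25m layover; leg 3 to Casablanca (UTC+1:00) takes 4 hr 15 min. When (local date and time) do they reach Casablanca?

11:03 on July 10

Convert departure to UTC: 10:25 − 5:45 = 04:40 UTC on Jul 9.
Add 10 hours 18 minutes leg 1 → 14:58 UTC.
Add 5 hours 43 minutes layover in Sable Harbour → 20:41 UTC.
Add 5 hours and 42 minutes leg 2 → 02:23 UTC (Jul 10).
Add 3 hours 25 minutes layover in Lord Howe Island → 05:48 UTC.
Add 4 hours and 15 minutes leg 3 → 10:03 UTC.
Casablanca is UTC+1:00, so local arrival = 10:03 + 1:00 = 11:03 on Jul 10.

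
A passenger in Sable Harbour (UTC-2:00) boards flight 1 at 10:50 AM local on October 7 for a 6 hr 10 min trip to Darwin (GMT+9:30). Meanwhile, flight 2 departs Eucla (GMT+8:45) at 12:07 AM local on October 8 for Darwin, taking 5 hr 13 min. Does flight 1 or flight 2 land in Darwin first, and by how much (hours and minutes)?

the first, by 1 hour 35 minutes

Flight 1 in UTC: 10:50 AM + 2:00 = 12:50 PM on Oct 7.
+6 hours 10 minutes → arrive 7:00 PM UTC on Oct 7.
Flight 2 in UTC: 12:07 AM − 8:45 = 3:22 PM on Oct 7.
+5 hours 13 minutes → arrive 8:35 PM UTC on Oct 7.
Flight 1 lands earlier by 1 hour 35 minutes.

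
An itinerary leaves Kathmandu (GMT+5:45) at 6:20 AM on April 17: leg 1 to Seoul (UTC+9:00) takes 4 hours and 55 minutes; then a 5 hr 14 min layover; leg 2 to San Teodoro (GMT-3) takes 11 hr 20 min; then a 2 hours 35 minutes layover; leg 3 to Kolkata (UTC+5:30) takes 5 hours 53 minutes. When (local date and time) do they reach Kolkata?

Convert departure to UTC: 6:20 AM − 5:45 = 12:35 AM UTC on Apr 17.
Add 4 hours 55 minutes leg 1 → 5:30 AM UTC.
Add 5 hours 14 minutes layover in Seoul → 10:44 AM UTC.
Add 11 hours 20 minutes leg 2 → 10:04 PM UTC.
Add 2 hours 35 minutes layover in San Teodoro → 12:39 AM UTC (Apr 18).
Add 5 hours and 53 minutes leg 3 → 6:32 AM UTC.
Kolkata is UTC+5:30, so local arrival = 6:32 AM + 5:30 = 12:02 PM on Apr 18.

12:02 PM on April 18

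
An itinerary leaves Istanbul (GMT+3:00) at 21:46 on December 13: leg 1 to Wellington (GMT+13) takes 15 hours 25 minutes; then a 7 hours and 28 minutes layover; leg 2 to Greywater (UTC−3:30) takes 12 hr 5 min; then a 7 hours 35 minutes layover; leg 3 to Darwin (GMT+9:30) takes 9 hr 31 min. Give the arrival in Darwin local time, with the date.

08:20 on December 16

Convert departure to UTC: 21:46 − 3:00 = 18:46 UTC on Dec 13.
Add 15 hours 25 minutes leg 1 → 10:11 UTC (Dec 14).
Add 7 hours 28 minutes layover in Wellington → 17:39 UTC.
Add 12 hours and 5 minutes leg 2 → 05:44 UTC (Dec 15).
Add 7 hours 35 minutes layover in Greywater → 13:19 UTC.
Add 9 hours 31 minutes leg 3 → 22:50 UTC.
Darwin is UTC+9:30, so local arrival = 22:50 + 9:30 = 08:20 on Dec 16.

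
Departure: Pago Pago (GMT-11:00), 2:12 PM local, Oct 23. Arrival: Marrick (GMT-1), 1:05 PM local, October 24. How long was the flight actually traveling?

Marrick is 10:00 ahead of Pago Pago.
Clock-face elapsed time (ignoring zones) is 22 hours 53 minutes.
Actual elapsed = 22 hours 53 minutes − 10:00 = 12 hours 53 minutes.

12 hours 53 minutes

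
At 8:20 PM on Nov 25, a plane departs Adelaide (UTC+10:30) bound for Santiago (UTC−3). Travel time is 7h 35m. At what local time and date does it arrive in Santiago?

Convert departure to UTC: 8:20 PM − 10:30 = 9:50 AM UTC on Nov 25.
Add 7 hours and 35 minutes travel time → 5:25 PM UTC.
Santiago is UTC−3:00, so local arrival = 5:25 PM − 3:00 = 2:25 PM on Nov 25.

2:25 PM on November 25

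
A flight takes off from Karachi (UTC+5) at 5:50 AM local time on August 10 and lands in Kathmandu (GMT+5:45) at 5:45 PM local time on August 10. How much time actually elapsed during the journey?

11 hours 10 minutes

Departure in UTC: 5:50 AM − 5:00 = 12:50 AM on Aug 10.
Arrival in UTC: 5:45 PM − 5:45 = 12:00 PM on Aug 10.
Elapsed = 12:00 PM − 12:50 AM = 11 hours 10 minutes.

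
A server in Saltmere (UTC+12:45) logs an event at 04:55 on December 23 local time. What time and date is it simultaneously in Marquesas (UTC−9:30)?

06:40 on Dec 22

Marquesas is 22:15 behind Saltmere.
Shift by the zone difference: 04:55 − 22:15 = 06:40 on Dec 22 in Marquesas.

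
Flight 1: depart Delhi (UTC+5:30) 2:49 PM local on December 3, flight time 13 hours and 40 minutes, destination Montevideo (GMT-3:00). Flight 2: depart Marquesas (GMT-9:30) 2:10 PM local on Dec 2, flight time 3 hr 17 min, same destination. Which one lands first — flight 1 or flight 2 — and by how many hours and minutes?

the second, by 20 hours 2 minutes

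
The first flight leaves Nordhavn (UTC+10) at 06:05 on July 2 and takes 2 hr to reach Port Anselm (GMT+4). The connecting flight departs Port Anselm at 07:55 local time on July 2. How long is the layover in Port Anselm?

5 hours 50 minutes

Convert departure to UTC: 06:05 − 10:00 = 20:05 UTC on Jul 1.
Add 2 hours flight time → 22:05 UTC.
Port Anselm is UTC+4:00, so local arrival = 22:05 + 4:00 = 02:05 on Jul 2.
Layover = 07:55 − 02:05 = 5 hours 50 minutes.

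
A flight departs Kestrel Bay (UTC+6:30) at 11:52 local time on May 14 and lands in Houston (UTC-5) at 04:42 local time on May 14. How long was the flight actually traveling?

Departure in UTC: 11:52 − 6:30 = 05:22 on May 14.
Arrival in UTC: 04:42 + 5:00 = 09:42 on May 14.
Elapsed = 09:42 − 05:22 = 4 hours 20 minutes.

4 hours 20 minutes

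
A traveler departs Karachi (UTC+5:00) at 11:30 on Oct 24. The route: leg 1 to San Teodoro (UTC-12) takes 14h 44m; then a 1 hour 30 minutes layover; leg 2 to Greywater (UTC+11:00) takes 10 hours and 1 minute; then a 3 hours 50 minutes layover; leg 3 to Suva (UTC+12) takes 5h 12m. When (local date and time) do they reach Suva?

05:47 on October 26

Convert departure to UTC: 11:30 − 5:00 = 06:30 UTC on Oct 24.
Add 14 hours 44 minutes leg 1 → 21:14 UTC.
Add 1 hour and 30 minutes layover in San Teodoro → 22:44 UTC.
Add 10 hours 1 minute leg 2 → 08:45 UTC (Oct 25).
Add 3 hours and 50 minutes layover in Greywater → 12:35 UTC.
Add 5 hours 12 minutes leg 3 → 17:47 UTC.
Suva is UTC+12:00, so local arrival = 17:47 + 12:00 = 05:47 on Oct 26.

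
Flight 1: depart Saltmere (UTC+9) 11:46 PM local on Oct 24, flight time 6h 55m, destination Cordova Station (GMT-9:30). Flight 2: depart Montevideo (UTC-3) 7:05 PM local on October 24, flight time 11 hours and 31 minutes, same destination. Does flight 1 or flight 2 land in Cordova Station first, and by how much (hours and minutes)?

the first, by 11 hours 55 minutes

Flight 1 in UTC: 11:46 PM − 9:00 = 2:46 PM on Oct 24.
+6 hours and 55 minutes → arrive 9:41 PM UTC on Oct 24.
Flight 2 in UTC: 7:05 PM + 3:00 = 10:05 PM on Oct 24.
+11 hours 31 minutes → arrive 9:36 AM UTC on Oct 25.
Flight 1 lands earlier by 11 hours 55 minutes.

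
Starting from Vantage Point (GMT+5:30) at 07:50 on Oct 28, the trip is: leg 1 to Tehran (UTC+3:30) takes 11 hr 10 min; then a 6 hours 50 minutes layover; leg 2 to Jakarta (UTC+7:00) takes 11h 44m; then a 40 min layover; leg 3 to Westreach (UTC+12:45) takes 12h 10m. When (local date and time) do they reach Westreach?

09:39 on October 30

Convert departure to UTC: 07:50 − 5:30 = 02:20 UTC on Oct 28.
Add 11 hours 10 minutes leg 1 → 13:30 UTC.
Add 6 hours 50 minutes layover in Tehran → 20:20 UTC.
Add 11 hours 44 minutes leg 2 → 08:04 UTC (Oct 29).
Add 40 minutes layover in Jakarta → 08:44 UTC.
Add 12 hours and 10 minutes leg 3 → 20:54 UTC.
Westreach is UTC+12:45, so local arrival = 20:54 + 12:45 = 09:39 on Oct 30.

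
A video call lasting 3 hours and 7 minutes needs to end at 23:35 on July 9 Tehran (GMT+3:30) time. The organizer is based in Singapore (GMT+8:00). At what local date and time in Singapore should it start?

Target end time in UTC: 23:35 − 3:30 = 20:05 on Jul 9.
Subtract 3 hours and 7 minutes → start 16:58 UTC on Jul 9.
Singapore is UTC+8:00: 16:58 + 8:00 = 00:58 on Jul 10.

00:58 on July 10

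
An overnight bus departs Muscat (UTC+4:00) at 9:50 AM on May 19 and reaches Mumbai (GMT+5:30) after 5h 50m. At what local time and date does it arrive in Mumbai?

5:10 PM on May 19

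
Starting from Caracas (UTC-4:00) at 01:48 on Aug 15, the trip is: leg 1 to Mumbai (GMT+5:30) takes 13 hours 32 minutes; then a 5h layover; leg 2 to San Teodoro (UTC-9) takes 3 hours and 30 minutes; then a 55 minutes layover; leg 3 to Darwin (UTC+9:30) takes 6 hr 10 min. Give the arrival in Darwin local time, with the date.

Convert departure to UTC: 01:48 + 4:00 = 05:48 UTC on Aug 15.
Add 13 hours and 32 minutes leg 1 → 19:20 UTC.
Add 5 hours layover in Mumbai → 00:20 UTC (Aug 16).
Add 3 hours 30 minutes leg 2 → 03:50 UTC.
Add 55 minutes layover in San Teodoro → 04:45 UTC.
Add 6 hours and 10 minutes leg 3 → 10:55 UTC.
Darwin is UTC+9:30, so local arrival = 10:55 + 9:30 = 20:25 on Aug 16.

20:25 on August 16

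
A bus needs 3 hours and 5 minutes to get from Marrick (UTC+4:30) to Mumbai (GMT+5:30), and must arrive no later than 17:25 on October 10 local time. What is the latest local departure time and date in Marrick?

13:20 on October 10

Target arrival in UTC: 17:25 − 5:30 = 11:55 on Oct 10.
Subtract 3 hours 5 minutes → departure 08:50 UTC on Oct 10.
Marrick is UTC+4:30: 08:50 + 4:30 = 13:20 on Oct 10.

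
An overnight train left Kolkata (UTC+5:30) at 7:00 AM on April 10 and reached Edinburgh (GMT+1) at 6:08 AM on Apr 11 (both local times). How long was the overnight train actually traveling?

27 hours 38 minutes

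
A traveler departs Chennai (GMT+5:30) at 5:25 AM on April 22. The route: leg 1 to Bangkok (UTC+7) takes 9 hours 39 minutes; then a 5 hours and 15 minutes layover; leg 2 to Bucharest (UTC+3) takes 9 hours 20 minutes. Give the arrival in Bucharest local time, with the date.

3:09 AM on Apr 23

Convert departure to UTC: 5:25 AM − 5:30 = 11:55 PM UTC on Apr 21.
Add 9 hours 39 minutes leg 1 → 9:34 AM UTC (Apr 22).
Add 5 hours 15 minutes layover in Bangkok → 2:49 PM UTC.
Add 9 hours 20 minutes leg 2 → 12:09 AM UTC (Apr 23).
Bucharest is UTC+3:00, so local arrival = 12:09 AM + 3:00 = 3:09 AM on Apr 23.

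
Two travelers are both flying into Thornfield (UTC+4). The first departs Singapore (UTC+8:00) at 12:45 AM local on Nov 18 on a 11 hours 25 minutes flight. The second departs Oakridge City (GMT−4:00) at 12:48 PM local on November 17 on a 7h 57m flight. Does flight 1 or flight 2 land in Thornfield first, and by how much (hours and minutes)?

Flight 1 in UTC: 12:45 AM − 8:00 = 4:45 PM on Nov 17.
+11 hours 25 minutes → arrive 4:10 AM UTC on Nov 18.
Flight 2 in UTC: 12:48 PM + 4:00 = 4:48 PM on Nov 17.
+7 hours and 57 minutes → arrive 12:45 AM UTC on Nov 18.
Flight 2 lands earlier by 3 hours 25 minutes.

the second, by 3 hours 25 minutes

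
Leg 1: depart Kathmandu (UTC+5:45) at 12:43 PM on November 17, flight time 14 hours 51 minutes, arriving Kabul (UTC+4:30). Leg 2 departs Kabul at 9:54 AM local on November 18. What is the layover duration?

Convert departure to UTC: 12:43 PM − 5:45 = 6:58 AM UTC on Nov 17.
Add 14 hours and 51 minutes flight time → 9:49 PM UTC.
Kabul is UTC+4:30, so local arrival = 9:49 PM + 4:30 = 2:19 AM on Nov 18.
Layover = 9:54 AM − 2:19 AM = 7 hours 35 minutes.

7 hours 35 minutes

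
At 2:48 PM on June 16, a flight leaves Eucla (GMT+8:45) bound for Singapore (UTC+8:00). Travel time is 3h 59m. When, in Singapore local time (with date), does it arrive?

6:02 PM on June 16

Singapore is 0:45 behind Eucla.
After 3 hours and 59 minutes it is 6:47 PM in Eucla.
Shift by the zone difference: 6:47 PM − 0:45 = 6:02 PM on Jun 16 in Singapore.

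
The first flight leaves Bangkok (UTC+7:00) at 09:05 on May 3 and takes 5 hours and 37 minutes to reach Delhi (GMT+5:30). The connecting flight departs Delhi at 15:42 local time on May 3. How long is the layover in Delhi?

2 hours 30 minutes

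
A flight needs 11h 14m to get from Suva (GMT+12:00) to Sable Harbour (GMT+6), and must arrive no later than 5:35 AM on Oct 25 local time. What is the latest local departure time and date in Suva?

12:21 AM on October 25

Target arrival in UTC: 5:35 AM − 6:00 = 11:35 PM on Oct 24.
Subtract 11 hours and 14 minutes → departure 12:21 PM UTC on Oct 24.
Suva is UTC+12:00: 12:21 PM + 12:00 = 12:21 AM on Oct 25.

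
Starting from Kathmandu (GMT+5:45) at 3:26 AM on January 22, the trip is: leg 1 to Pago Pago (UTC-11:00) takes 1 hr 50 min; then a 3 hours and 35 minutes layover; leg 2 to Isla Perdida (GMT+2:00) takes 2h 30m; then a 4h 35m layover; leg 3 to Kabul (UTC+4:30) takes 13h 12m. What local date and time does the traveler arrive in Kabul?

3:53 AM on Jan 23

Convert departure to UTC: 3:26 AM − 5:45 = 9:41 PM UTC on Jan 21.
Add 1 hour and 50 minutes leg 1 → 11:31 PM UTC.
Add 3 hours 35 minutes layover in Pago Pago → 3:06 AM UTC (Jan 22).
Add 2 hours 30 minutes leg 2 → 5:36 AM UTC.
Add 4 hours 35 minutes layover in Isla Perdida → 10:11 AM UTC.
Add 13 hours and 12 minutes leg 3 → 11:23 PM UTC.
Kabul is UTC+4:30, so local arrival = 11:23 PM + 4:30 = 3:53 AM on Jan 23.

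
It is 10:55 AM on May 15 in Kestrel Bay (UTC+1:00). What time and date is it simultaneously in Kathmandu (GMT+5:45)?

3:40 PM on May 15

Kathmandu is 4:45 ahead of Kestrel Bay.
Shift by the zone difference: 10:55 AM + 4:45 = 3:40 PM on May 15 in Kathmandu.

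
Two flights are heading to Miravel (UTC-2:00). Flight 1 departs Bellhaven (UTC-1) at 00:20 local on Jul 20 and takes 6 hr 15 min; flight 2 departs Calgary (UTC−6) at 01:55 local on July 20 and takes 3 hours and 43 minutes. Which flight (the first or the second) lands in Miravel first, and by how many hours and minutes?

Flight 1 in UTC: 00:20 + 1:00 = 01:20 on Jul 20.
+6 hours and 15 minutes → arrive 07:35 UTC on Jul 20.
Flight 2 in UTC: 01:55 + 6:00 = 07:55 on Jul 20.
+3 hours and 43 minutes → arrive 11:38 UTC on Jul 20.
Flight 1 lands earlier by 4 hours 3 minutes.

the first, by 4 hours 3 minutes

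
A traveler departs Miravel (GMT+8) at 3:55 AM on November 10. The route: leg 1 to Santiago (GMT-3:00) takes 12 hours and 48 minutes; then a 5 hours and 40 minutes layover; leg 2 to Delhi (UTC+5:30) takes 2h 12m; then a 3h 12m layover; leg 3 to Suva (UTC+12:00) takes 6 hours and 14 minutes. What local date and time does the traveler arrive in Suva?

Convert departure to UTC: 3:55 AM − 8:00 = 7:55 PM UTC on Nov 9.
Add 12 hours 48 minutes leg 1 → 8:43 AM UTC (Nov 10).
Add 5 hours 40 minutes layover in Santiago → 2:23 PM UTC.
Add 2 hours 12 minutes leg 2 → 4:35 PM UTC.
Add 3 hours and 12 minutes layover in Delhi → 7:47 PM UTC.
Add 6 hours 14 minutes leg 3 → 2:01 AM UTC (Nov 11).
Suva is UTC+12:00, so local arrival = 2:01 AM + 12:00 = 2:01 PM on Nov 11.

2:01 PM on Nov 11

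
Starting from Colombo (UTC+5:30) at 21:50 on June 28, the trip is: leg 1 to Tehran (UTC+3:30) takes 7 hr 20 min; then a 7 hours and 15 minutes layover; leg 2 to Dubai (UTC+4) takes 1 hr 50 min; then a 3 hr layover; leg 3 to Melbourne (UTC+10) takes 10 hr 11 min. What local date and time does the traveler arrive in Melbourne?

07:56 on Jun 30

Convert departure to UTC: 21:50 − 5:30 = 16:20 UTC on Jun 28.
Add 7 hours 20 minutes leg 1 → 23:40 UTC.
Add 7 hours 15 minutes layover in Tehran → 06:55 UTC (Jun 29).
Add 1 hour 50 minutes leg 2 → 08:45 UTC.
Add 3 hours layover in Dubai → 11:45 UTC.
Add 10 hours 11 minutes leg 3 → 21:56 UTC.
Melbourne is UTC+10:00, so local arrival = 21:56 + 10:00 = 07:56 on Jun 30.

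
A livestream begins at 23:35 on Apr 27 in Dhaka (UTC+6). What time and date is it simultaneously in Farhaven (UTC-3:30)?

In UTC: 23:35 − 6:00 = 17:35 on Apr 27.
Farhaven is UTC−3:30: 17:35 − 3:30 = 14:05 on Apr 27.

14:05 on April 27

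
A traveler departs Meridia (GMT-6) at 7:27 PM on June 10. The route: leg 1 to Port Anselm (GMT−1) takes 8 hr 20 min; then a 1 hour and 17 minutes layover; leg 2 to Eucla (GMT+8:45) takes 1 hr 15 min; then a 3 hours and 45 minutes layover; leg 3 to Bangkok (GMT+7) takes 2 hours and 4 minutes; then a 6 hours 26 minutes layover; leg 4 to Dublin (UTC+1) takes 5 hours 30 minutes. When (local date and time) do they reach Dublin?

7:04 AM on June 12

Convert departure to UTC: 7:27 PM + 6:00 = 1:27 AM UTC on Jun 11.
Add 8 hours and 20 minutes leg 1 → 9:47 AM UTC.
Add 1 hour and 17 minutes layover in Port Anselm → 11:04 AM UTC.
Add 1 hour 15 minutes leg 2 → 12:19 PM UTC.
Add 3 hours 45 minutes layover in Eucla → 4:04 PM UTC.
Add 2 hours 4 minutes leg 3 → 6:08 PM UTC.
Add 6 hours 26 minutes layover in Bangkok → 12:34 AM UTC (Jun 12).
Add 5 hours and 30 minutes leg 4 → 6:04 AM UTC.
Dublin is UTC+1:00, so local arrival = 6:04 AM + 1:00 = 7:04 AM on Jun 12.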